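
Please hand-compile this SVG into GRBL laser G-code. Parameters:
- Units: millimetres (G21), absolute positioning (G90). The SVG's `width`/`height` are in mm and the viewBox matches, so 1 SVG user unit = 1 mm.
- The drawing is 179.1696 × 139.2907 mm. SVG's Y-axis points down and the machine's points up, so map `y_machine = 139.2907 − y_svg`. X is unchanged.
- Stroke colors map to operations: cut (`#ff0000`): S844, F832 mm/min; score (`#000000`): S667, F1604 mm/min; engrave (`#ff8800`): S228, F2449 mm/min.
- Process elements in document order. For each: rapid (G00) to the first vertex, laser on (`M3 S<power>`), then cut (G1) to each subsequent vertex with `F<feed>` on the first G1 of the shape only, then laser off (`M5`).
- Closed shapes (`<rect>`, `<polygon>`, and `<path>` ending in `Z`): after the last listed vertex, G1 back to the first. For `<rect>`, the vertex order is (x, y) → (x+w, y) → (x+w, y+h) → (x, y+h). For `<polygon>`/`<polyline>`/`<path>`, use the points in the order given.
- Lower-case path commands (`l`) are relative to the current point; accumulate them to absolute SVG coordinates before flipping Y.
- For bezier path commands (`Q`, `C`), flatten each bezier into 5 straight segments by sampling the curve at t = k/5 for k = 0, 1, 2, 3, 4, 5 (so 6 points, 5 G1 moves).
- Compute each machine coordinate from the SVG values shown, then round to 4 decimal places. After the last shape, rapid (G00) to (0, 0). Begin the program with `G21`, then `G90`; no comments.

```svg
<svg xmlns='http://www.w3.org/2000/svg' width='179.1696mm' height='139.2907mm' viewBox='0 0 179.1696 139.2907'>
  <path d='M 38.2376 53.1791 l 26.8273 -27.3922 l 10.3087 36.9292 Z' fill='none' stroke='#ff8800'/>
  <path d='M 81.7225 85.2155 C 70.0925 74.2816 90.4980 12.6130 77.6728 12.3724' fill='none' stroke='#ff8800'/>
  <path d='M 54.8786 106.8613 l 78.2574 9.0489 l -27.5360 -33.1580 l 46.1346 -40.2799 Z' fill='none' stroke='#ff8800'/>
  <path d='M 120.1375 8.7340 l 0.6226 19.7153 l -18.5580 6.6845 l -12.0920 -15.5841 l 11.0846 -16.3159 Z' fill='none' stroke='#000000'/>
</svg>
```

G21
G90
G00 X38.2376 Y86.1116
M3 S228
G1 X65.0649 Y113.5038 F2449
G1 X75.3736 Y76.5746
G1 X38.2376 Y86.1116
M5
G00 X81.7225 Y54.0752
M3 S228
G1 X78.0666 Y65.8264 F2449
G1 X78.9665 Y84.3701
G1 X81.2893 Y104.3226
G1 X81.9024 Y120.2999
G1 X77.6728 Y126.9183
M5
G00 X54.8786 Y32.4294
M3 S228
G1 X133.1360 Y23.3805 F2449
G1 X105.6000 Y56.5385
G1 X151.7346 Y96.8184
G1 X54.8786 Y32.4294
M5
G00 X120.1375 Y130.5567
M3 S667
G1 X120.7601 Y110.8414 F1604
G1 X102.2021 Y104.1569
G1 X90.1101 Y119.7410
G1 X101.1947 Y136.0569
G1 X120.1375 Y130.5567
M5
G00 X0.0000 Y0.0000

1 u = 1 mm; y_m = 139.2907 − y.

[1] `<path>` regular polygon, #ff8800→engrave S228 F2449: (38.2376,86.1116) → (65.0649,113.5038) → (75.3736,76.5746) → (38.2376,86.1116) (closed)

[2] `<path>` cubic bezier, #ff8800→engrave S228 F2449: (81.7225,54.0752) → (78.0666,65.8264) → (78.9665,84.3701) → (81.2893,104.3226) → (81.9024,120.2999) → (77.6728,126.9183)

[3] `<path>` closed polygon, #ff8800→engrave S228 F2449: (54.8786,32.4294) → (133.1360,23.3805) → (105.6000,56.5385) → (151.7346,96.8184) → (54.8786,32.4294) (closed)

[4] `<path>` regular polygon, #000000→score S667 F1604: (120.1375,130.5567) → (120.7601,110.8414) → (102.2021,104.1569) → (90.1101,119.7410) → (101.1947,136.0569) → (120.1375,130.5567) (closed)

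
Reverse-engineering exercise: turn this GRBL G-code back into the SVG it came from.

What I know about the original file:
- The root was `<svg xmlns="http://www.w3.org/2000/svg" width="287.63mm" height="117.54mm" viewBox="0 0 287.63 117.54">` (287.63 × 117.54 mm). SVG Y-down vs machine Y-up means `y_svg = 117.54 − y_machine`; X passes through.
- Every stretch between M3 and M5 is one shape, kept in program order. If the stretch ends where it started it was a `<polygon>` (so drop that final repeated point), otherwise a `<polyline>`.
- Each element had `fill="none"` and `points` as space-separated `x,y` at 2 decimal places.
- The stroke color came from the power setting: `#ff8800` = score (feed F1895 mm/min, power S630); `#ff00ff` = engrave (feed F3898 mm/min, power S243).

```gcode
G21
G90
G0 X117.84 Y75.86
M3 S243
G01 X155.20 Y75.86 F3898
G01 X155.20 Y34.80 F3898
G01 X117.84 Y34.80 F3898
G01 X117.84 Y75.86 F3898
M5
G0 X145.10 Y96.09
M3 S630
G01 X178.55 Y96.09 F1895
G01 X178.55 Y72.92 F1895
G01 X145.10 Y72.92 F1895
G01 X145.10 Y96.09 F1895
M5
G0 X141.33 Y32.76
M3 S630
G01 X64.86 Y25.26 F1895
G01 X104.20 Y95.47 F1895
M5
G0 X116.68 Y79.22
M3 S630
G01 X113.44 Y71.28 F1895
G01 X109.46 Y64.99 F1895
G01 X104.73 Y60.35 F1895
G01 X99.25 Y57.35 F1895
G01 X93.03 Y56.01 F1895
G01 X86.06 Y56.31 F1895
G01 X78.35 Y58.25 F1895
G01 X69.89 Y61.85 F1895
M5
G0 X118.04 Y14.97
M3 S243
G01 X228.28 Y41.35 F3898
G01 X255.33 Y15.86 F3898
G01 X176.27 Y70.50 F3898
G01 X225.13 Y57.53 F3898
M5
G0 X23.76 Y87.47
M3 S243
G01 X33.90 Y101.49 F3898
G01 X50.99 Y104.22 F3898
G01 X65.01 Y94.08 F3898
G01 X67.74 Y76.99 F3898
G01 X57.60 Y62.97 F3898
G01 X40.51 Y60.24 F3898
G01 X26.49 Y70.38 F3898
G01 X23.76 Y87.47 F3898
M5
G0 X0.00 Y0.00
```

y_svg = 117.54 − y_m.

[1] S243→`#ff00ff` (engrave); closed run; points: 117.84,41.68 155.20,41.68 155.20,82.74 117.84,82.74

[2] S630→`#ff8800` (score); closed run; points: 145.10,21.45 178.55,21.45 178.55,44.62 145.10,44.62

[3] S630→`#ff8800` (score); open run; points: 141.33,84.78 64.86,92.28 104.20,22.07

[4] S630→`#ff8800` (score); open run; points: 116.68,38.32 113.44,46.26 109.46,52.55 104.73,57.19 99.25,60.19 93.03,61.53 86.06,61.23 78.35,59.29 69.89,55.69

[5] S243→`#ff00ff` (engrave); open run; points: 118.04,102.57 228.28,76.19 255.33,101.68 176.27,47.04 225.13,60.01

[6] S243→`#ff00ff` (engrave); closed run; points: 23.76,30.07 33.90,16.05 50.99,13.32 65.01,23.46 67.74,40.55 57.60,54.57 40.51,57.30 26.49,47.16

<svg xmlns="http://www.w3.org/2000/svg" width="287.63mm" height="117.54mm" viewBox="0 0 287.63 117.54">
  <polygon points="117.84,41.68 155.20,41.68 155.20,82.74 117.84,82.74" fill="none" stroke="#ff00ff"/>
  <polygon points="145.10,21.45 178.55,21.45 178.55,44.62 145.10,44.62" fill="none" stroke="#ff8800"/>
  <polyline points="141.33,84.78 64.86,92.28 104.20,22.07" fill="none" stroke="#ff8800"/>
  <polyline points="116.68,38.32 113.44,46.26 109.46,52.55 104.73,57.19 99.25,60.19 93.03,61.53 86.06,61.23 78.35,59.29 69.89,55.69" fill="none" stroke="#ff8800"/>
  <polyline points="118.04,102.57 228.28,76.19 255.33,101.68 176.27,47.04 225.13,60.01" fill="none" stroke="#ff00ff"/>
  <polygon points="23.76,30.07 33.90,16.05 50.99,13.32 65.01,23.46 67.74,40.55 57.60,54.57 40.51,57.30 26.49,47.16" fill="none" stroke="#ff00ff"/>
</svg>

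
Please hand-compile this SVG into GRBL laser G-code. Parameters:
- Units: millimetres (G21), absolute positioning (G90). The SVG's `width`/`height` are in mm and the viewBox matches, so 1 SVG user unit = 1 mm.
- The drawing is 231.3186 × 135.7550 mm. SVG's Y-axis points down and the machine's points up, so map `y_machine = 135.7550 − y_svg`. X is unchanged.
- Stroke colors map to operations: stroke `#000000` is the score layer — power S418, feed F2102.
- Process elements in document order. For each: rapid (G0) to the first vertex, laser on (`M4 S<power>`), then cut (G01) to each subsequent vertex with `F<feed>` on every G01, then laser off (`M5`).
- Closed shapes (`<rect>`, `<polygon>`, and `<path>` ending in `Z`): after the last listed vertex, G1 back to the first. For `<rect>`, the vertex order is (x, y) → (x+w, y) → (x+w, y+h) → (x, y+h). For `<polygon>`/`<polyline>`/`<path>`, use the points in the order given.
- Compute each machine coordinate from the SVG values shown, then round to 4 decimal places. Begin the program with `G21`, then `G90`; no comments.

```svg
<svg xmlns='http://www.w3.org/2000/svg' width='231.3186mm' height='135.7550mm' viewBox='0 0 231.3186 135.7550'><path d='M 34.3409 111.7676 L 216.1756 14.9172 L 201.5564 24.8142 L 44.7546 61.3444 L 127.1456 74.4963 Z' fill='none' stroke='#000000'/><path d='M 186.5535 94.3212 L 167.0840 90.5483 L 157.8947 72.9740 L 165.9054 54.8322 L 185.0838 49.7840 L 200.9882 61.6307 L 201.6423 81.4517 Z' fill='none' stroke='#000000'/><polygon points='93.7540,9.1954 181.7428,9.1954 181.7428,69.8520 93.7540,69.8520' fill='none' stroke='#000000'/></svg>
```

G21
G90
G0 X34.3409 Y23.9874
M4 S418
G01 X216.1756 Y120.8378 F2102
G01 X201.5564 Y110.9408 F2102
G01 X44.7546 Y74.4106 F2102
G01 X127.1456 Y61.2587 F2102
G01 X34.3409 Y23.9874 F2102
M5
G0 X186.5535 Y41.4338
M4 S418
G01 X167.0840 Y45.2067 F2102
G01 X157.8947 Y62.7810 F2102
G01 X165.9054 Y80.9228 F2102
G01 X185.0838 Y85.9710 F2102
G01 X200.9882 Y74.1243 F2102
G01 X201.6423 Y54.3033 F2102
G01 X186.5535 Y41.4338 F2102
M5
G0 X93.7540 Y126.5596
M4 S418
G01 X181.7428 Y126.5596 F2102
G01 X181.7428 Y65.9030 F2102
G01 X93.7540 Y65.9030 F2102
G01 X93.7540 Y126.5596 F2102
M5

1 u = 1 mm; y_m = 135.7550 − y.

[1] `<path>` closed polygon, #000000→score S418 F2102: (34.3409,23.9874) → (216.1756,120.8378) → (201.5564,110.9408) → (44.7546,74.4106) → (127.1456,61.2587) → (34.3409,23.9874) (closed)

[2] `<path>` regular polygon, #000000→score S418 F2102: (186.5535,41.4338) → (167.0840,45.2067) → (157.8947,62.7810) → (165.9054,80.9228) → (185.0838,85.9710) → (200.9882,74.1243) → (201.6423,54.3033) → (186.5535,41.4338) (closed)

[3] `<polygon>` rectangle, #000000→score S418 F2102: (93.7540,126.5596) → (181.7428,126.5596) → (181.7428,65.9030) → (93.7540,65.9030) → (93.7540,126.5596) (closed)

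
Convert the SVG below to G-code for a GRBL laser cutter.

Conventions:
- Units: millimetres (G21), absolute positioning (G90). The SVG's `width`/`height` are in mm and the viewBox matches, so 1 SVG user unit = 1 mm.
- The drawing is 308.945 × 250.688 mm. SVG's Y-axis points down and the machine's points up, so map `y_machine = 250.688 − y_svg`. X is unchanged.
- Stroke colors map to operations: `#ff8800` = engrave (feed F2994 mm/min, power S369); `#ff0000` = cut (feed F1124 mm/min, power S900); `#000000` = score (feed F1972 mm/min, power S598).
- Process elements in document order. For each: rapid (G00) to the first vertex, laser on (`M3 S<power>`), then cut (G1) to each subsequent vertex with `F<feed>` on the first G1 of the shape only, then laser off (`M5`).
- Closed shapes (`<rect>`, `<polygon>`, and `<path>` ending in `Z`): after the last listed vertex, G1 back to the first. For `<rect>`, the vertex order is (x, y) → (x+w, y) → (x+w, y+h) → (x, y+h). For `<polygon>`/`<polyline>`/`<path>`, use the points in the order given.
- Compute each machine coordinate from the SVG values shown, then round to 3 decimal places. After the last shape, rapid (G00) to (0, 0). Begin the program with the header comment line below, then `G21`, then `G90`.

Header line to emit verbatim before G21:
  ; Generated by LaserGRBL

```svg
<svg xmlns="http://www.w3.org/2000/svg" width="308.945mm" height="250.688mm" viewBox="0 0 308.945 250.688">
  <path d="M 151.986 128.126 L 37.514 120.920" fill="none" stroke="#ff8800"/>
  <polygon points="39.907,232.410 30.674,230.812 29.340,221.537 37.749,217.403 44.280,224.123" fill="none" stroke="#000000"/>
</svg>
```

viewBox `0 0 308.945 250.688` with mm width/height → 1 unit = 1 mm. Flip: y_m = 250.688 − y_svg.

**Shape 1** — `<path>` line segment, stroke `#ff8800` → engrave (S369, F2994). Machine vertices: (151.986,122.562) → (37.514,129.768). Open path.

**Shape 2** — `<polygon>` regular polygon, stroke `#000000` → score (S598, F1972). Machine vertices: (39.907,18.278) → (30.674,19.876) → (29.340,29.151) → (37.749,33.285) → (44.280,26.565) → (39.907,18.278). Closed: final G1 returns to the first vertex.

; Generated by LaserGRBL
G21
G90
G00 X151.986 Y122.562
M3 S369
G1 X37.514 Y129.768 F2994
M5
G00 X39.907 Y18.278
M3 S598
G1 X30.674 Y19.876 F1972
G1 X29.340 Y29.151
G1 X37.749 Y33.285
G1 X44.280 Y26.565
G1 X39.907 Y18.278
M5
G00 X0.000 Y0.000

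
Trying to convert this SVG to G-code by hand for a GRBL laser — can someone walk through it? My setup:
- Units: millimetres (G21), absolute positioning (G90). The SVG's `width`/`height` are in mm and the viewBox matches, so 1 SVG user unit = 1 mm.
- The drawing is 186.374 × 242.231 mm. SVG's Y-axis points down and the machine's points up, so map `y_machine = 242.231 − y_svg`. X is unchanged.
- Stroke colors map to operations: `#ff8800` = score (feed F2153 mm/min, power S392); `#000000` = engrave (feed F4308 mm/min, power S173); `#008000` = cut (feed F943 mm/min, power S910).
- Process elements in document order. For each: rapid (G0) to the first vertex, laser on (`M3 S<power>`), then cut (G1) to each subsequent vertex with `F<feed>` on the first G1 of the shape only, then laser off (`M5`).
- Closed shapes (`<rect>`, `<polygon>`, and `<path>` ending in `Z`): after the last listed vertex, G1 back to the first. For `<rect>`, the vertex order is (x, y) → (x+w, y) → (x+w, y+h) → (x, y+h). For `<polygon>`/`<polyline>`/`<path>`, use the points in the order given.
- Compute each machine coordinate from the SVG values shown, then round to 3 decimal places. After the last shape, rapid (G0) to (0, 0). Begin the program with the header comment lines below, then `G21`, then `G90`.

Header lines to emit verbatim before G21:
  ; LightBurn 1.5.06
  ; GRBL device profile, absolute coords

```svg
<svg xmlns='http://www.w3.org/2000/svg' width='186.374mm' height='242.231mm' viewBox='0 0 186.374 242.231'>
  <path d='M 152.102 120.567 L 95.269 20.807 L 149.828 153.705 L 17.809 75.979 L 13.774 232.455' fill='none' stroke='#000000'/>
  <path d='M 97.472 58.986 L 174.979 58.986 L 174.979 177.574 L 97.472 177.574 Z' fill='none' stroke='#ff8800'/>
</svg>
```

; LightBurn 1.5.06
; GRBL device profile, absolute coords
G21
G90
G0 X152.102 Y121.664
M3 S173
G1 X95.269 Y221.424 F4308
G1 X149.828 Y88.526
G1 X17.809 Y166.252
G1 X13.774 Y9.776
M5
G0 X97.472 Y183.245
M3 S392
G1 X174.979 Y183.245 F2153
G1 X174.979 Y64.657
G1 X97.472 Y64.657
G1 X97.472 Y183.245
M5
G0 X0.000 Y0.000

Since the viewBox matches the mm dimensions, user units are millimetres directly. The only transform is the Y-flip y_m = 242.231 − y_svg.

Shape 1 is a open polyline drawn with `<path>`. Its stroke #000000 means engrave at S173, F4308. After flipping Y the toolpath is (152.102,121.664) → (95.269,221.424) → (149.828,88.526) → (17.809,166.252) → (13.774,9.776).

Shape 2 is a rectangle drawn with `<path>`. Its stroke #ff8800 means score at S392, F2153. After flipping Y the toolpath is (97.472,183.245) → (174.979,183.245) → (174.979,64.657) → (97.472,64.657) → (97.472,183.245), returning to the start.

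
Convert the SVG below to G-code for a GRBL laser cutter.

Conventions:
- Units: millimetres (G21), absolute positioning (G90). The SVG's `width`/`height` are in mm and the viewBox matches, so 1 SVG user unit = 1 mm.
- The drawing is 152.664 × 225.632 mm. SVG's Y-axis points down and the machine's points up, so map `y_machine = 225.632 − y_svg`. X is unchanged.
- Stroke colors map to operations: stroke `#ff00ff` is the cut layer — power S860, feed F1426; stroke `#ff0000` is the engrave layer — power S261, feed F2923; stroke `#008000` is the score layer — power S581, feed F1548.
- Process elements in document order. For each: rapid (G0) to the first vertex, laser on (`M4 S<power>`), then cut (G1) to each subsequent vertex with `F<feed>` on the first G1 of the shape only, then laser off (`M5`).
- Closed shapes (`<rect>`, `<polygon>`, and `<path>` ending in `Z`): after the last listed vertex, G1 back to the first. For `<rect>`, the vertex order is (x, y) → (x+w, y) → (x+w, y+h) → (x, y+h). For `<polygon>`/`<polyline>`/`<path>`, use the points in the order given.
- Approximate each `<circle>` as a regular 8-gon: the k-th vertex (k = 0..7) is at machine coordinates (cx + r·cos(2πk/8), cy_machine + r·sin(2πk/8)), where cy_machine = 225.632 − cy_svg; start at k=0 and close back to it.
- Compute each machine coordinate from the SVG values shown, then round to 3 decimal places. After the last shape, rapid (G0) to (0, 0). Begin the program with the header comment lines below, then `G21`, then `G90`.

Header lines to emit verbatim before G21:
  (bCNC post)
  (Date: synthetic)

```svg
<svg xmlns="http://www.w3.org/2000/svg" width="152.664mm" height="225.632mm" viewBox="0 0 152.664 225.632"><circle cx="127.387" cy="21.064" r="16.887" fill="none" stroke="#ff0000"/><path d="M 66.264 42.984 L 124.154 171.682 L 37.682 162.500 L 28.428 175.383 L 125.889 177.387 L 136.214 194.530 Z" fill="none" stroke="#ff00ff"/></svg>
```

1 u = 1 mm; y_m = 225.632 − y.

[1] `<circle>` circle, #ff0000→engrave S261 F2923: (144.274,204.568) → (139.328,216.509) → (127.387,221.455) → (115.446,216.509) → (110.500,204.568) → (115.446,192.627) → (127.387,187.681) → (139.328,192.627) → (144.274,204.568) (closed)

[2] `<path>` closed polygon, #ff00ff→cut S860 F1426: (66.264,182.648) → (124.154,53.950) → (37.682,63.132) → (28.428,50.249) → (125.889,48.245) → (136.214,31.102) → (66.264,182.648) (closed)

(bCNC post)
(Date: synthetic)
G21
G90
G0 X144.274 Y204.568
M4 S261
G1 X139.328 Y216.509 F2923
G1 X127.387 Y221.455
G1 X115.446 Y216.509
G1 X110.500 Y204.568
G1 X115.446 Y192.627
G1 X127.387 Y187.681
G1 X139.328 Y192.627
G1 X144.274 Y204.568
M5
G0 X66.264 Y182.648
M4 S860
G1 X124.154 Y53.950 F1426
G1 X37.682 Y63.132
G1 X28.428 Y50.249
G1 X125.889 Y48.245
G1 X136.214 Y31.102
G1 X66.264 Y182.648
M5
G0 X0.000 Y0.000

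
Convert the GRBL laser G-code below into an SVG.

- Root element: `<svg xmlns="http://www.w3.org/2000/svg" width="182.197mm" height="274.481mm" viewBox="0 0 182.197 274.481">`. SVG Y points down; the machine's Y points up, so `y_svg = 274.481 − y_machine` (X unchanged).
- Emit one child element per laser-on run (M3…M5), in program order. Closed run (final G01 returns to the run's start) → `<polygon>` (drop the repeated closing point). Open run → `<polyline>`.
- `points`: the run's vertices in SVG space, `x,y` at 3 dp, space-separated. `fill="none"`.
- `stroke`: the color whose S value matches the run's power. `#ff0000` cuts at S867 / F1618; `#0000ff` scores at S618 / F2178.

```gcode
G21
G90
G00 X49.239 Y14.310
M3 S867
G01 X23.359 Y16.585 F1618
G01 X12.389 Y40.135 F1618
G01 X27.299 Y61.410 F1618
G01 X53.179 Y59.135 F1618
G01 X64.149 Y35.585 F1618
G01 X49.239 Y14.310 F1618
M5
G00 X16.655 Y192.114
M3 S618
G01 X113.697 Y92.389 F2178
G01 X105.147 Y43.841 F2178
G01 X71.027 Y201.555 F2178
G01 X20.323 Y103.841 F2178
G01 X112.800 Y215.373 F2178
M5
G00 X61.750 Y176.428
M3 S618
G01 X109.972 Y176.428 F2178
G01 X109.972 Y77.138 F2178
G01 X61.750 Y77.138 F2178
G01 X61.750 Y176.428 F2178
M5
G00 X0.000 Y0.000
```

<svg xmlns="http://www.w3.org/2000/svg" width="182.197mm" height="274.481mm" viewBox="0 0 182.197 274.481">
  <polygon points="49.239,260.171 23.359,257.896 12.389,234.346 27.299,213.071 53.179,215.346 64.149,238.896" fill="none" stroke="#ff0000"/>
  <polyline points="16.655,82.367 113.697,182.092 105.147,230.640 71.027,72.926 20.323,170.640 112.800,59.108" fill="none" stroke="#0000ff"/>
  <polygon points="61.750,98.053 109.972,98.053 109.972,197.343 61.750,197.343" fill="none" stroke="#0000ff"/>
</svg>

y_svg = 274.481 − y_m.

[1] S867→`#ff0000` (cut); closed run; points: 49.239,260.171 23.359,257.896 12.389,234.346 27.299,213.071 53.179,215.346 64.149,238.896

[2] S618→`#0000ff` (score); open run; points: 16.655,82.367 113.697,182.092 105.147,230.640 71.027,72.926 20.323,170.640 112.800,59.108

[3] S618→`#0000ff` (score); closed run; points: 61.750,98.053 109.972,98.053 109.972,197.343 61.750,197.343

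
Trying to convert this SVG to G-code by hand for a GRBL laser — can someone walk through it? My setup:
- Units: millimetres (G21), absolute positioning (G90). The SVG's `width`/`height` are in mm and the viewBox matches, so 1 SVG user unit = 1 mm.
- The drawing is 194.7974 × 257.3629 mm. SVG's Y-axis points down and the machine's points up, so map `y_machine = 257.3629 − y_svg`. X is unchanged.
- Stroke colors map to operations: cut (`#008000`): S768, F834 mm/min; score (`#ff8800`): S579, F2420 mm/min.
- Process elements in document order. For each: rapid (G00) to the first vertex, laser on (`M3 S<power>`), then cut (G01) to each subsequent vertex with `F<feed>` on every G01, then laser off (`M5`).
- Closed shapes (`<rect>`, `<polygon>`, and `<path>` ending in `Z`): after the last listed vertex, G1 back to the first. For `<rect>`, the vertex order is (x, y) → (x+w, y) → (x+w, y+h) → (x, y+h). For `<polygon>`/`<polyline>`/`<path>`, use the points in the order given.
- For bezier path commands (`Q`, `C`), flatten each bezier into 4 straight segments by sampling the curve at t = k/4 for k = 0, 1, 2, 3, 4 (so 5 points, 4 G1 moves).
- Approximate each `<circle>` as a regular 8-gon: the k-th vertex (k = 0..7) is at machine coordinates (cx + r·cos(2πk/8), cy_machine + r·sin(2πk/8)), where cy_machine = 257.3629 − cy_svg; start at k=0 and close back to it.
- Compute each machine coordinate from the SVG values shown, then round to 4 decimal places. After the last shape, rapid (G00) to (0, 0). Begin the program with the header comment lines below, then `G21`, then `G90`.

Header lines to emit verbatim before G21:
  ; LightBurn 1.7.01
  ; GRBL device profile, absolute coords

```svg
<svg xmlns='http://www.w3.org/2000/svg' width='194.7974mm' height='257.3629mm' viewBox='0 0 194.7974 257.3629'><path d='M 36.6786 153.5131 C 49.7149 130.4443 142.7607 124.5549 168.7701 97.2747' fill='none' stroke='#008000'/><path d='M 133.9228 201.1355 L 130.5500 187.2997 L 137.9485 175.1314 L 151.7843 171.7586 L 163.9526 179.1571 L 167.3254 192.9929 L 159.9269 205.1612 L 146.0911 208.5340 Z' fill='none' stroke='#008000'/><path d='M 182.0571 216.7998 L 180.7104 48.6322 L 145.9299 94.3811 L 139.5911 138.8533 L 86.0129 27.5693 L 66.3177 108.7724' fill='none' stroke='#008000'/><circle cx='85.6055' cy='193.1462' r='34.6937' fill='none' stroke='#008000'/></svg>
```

1 u = 1 mm; y_m = 257.3629 − y.

[1] `<path>` cubic bezier, #008000→cut S768 F834: (36.6786,103.8498) → (59.1600,118.5329) → (97.8594,130.3897) → (138.9913,143.0362) → (168.7701,160.0882)

[2] `<path>` regular polygon, #008000→cut S768 F834: (133.9228,56.2274) → (130.5500,70.0632) → (137.9485,82.2315) → (151.7843,85.6043) → (163.9526,78.2058) → (167.3254,64.3700) → (159.9269,52.2017) → (146.0911,48.8289) → (133.9228,56.2274) (closed)

[3] `<path>` open polyline, #008000→cut S768 F834: (182.0571,40.5631) → (180.7104,208.7307) → (145.9299,162.9818) → (139.5911,118.5096) → (86.0129,229.7936) → (66.3177,148.5905)

[4] `<circle>` circle, #008000→cut S768 F834: (120.2992,64.2167) → (110.1377,88.7489) → (85.6055,98.9104) → (61.0733,88.7489) → (50.9118,64.2167) → (61.0733,39.6845) → (85.6055,29.5230) → (110.1377,39.6845) → (120.2992,64.2167) (closed)

; LightBurn 1.7.01
; GRBL device profile, absolute coords
G21
G90
G00 X36.6786 Y103.8498
M3 S768
G01 X59.1600 Y118.5329 F834
G01 X97.8594 Y130.3897 F834
G01 X138.9913 Y143.0362 F834
G01 X168.7701 Y160.0882 F834
M5
G00 X133.9228 Y56.2274
M3 S768
G01 X130.5500 Y70.0632 F834
G01 X137.9485 Y82.2315 F834
G01 X151.7843 Y85.6043 F834
G01 X163.9526 Y78.2058 F834
G01 X167.3254 Y64.3700 F834
G01 X159.9269 Y52.2017 F834
G01 X146.0911 Y48.8289 F834
G01 X133.9228 Y56.2274 F834
M5
G00 X182.0571 Y40.5631
M3 S768
G01 X180.7104 Y208.7307 F834
G01 X145.9299 Y162.9818 F834
G01 X139.5911 Y118.5096 F834
G01 X86.0129 Y229.7936 F834
G01 X66.3177 Y148.5905 F834
M5
G00 X120.2992 Y64.2167
M3 S768
G01 X110.1377 Y88.7489 F834
G01 X85.6055 Y98.9104 F834
G01 X61.0733 Y88.7489 F834
G01 X50.9118 Y64.2167 F834
G01 X61.0733 Y39.6845 F834
G01 X85.6055 Y29.5230 F834
G01 X110.1377 Y39.6845 F834
G01 X120.2992 Y64.2167 F834
M5
G00 X0.0000 Y0.0000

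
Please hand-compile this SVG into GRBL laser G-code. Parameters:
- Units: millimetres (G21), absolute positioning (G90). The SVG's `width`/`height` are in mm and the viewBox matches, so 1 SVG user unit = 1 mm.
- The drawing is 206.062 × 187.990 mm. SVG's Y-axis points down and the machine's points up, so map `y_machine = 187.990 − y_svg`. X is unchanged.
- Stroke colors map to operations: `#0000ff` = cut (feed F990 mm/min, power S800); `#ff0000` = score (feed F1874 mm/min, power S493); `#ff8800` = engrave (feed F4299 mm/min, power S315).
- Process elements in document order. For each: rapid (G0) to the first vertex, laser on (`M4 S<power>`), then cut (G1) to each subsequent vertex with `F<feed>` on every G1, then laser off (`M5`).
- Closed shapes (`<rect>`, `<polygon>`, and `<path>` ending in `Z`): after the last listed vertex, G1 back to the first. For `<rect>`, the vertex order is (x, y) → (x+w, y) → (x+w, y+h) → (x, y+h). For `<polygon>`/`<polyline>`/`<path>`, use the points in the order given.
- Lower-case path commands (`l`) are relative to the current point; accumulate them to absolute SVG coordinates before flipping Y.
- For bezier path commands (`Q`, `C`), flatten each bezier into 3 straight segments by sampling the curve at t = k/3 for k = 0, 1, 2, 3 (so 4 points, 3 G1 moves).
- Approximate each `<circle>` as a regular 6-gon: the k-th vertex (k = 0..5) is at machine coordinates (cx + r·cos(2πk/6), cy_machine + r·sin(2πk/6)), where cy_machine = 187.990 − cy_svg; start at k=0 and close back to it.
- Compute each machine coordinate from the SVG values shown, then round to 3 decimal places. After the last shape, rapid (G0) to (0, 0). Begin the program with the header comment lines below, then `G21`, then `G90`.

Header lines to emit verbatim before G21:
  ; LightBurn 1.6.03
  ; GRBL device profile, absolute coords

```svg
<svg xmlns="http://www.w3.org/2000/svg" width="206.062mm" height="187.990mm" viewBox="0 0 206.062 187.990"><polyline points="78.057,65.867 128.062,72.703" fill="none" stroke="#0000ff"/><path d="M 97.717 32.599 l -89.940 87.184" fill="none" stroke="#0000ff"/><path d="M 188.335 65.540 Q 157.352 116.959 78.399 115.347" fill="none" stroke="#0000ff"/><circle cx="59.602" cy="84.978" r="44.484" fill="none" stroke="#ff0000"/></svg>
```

1 u = 1 mm; y_m = 187.990 − y.

[1] `<polyline>` line segment, #0000ff→cut S800 F990: (78.057,122.123) → (128.062,115.287)

[2] `<path>` line segment, #0000ff→cut S800 F990: (97.717,155.391) → (7.777,68.207)

[3] `<path>` quadratic bezier, #0000ff→cut S800 F990: (188.335,122.450) → (162.350,94.063) → (125.704,77.461) → (78.399,72.643)

[4] `<circle>` circle, #ff0000→score S493 F1874: (104.086,103.012) → (81.844,141.536) → (37.360,141.536) → (15.118,103.012) → (37.360,64.488) → (81.844,64.488) → (104.086,103.012) (closed)

; LightBurn 1.6.03
; GRBL device profile, absolute coords
G21
G90
G0 X78.057 Y122.123
M4 S800
G1 X128.062 Y115.287 F990
M5
G0 X97.717 Y155.391
M4 S800
G1 X7.777 Y68.207 F990
M5
G0 X188.335 Y122.450
M4 S800
G1 X162.350 Y94.063 F990
G1 X125.704 Y77.461 F990
G1 X78.399 Y72.643 F990
M5
G0 X104.086 Y103.012
M4 S493
G1 X81.844 Y141.536 F1874
G1 X37.360 Y141.536 F1874
G1 X15.118 Y103.012 F1874
G1 X37.360 Y64.488 F1874
G1 X81.844 Y64.488 F1874
G1 X104.086 Y103.012 F1874
M5
G0 X0.000 Y0.000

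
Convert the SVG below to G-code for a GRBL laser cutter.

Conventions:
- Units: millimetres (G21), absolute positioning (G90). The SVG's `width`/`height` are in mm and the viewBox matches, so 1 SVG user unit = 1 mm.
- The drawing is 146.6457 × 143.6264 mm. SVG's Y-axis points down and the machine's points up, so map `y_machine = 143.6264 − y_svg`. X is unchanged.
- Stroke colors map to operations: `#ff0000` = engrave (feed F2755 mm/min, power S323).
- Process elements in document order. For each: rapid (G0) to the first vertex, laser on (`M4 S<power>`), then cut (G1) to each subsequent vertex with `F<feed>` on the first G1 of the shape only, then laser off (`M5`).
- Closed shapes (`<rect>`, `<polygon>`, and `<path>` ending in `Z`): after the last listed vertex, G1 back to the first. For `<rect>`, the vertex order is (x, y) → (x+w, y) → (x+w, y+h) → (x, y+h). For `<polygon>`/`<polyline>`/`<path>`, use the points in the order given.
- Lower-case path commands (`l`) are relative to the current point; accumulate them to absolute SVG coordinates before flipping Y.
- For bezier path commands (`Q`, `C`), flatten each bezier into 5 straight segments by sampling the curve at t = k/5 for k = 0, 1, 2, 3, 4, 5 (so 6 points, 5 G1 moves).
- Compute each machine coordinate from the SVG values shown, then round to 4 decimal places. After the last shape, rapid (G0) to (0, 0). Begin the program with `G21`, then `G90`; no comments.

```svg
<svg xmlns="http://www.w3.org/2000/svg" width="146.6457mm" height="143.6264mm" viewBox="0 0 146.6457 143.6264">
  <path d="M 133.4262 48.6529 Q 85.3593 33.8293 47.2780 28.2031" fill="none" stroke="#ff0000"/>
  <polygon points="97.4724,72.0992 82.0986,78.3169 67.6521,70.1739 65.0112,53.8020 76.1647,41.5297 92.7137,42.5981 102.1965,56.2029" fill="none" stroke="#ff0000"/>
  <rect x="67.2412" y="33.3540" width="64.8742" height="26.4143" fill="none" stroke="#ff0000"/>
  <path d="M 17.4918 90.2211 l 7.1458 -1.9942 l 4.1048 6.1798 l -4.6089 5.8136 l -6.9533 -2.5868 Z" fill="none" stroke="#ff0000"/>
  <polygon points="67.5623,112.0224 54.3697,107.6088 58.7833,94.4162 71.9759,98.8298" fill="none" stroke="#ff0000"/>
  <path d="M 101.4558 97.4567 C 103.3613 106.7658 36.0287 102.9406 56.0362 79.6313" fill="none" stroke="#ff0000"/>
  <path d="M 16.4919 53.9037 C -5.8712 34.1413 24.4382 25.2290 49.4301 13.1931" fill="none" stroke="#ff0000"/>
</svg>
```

G21
G90
G0 X133.4262 Y94.9735
M4 S323
G1 X114.5989 Y100.5350 F2755
G1 X96.5704 Y105.3608
G1 X79.3407 Y109.4508
G1 X62.9099 Y112.8049
G1 X47.2780 Y115.4233
M5
G0 X97.4724 Y71.5272
M4 S323
G1 X82.0986 Y65.3095 F2755
G1 X67.6521 Y73.4525
G1 X65.0112 Y89.8244
G1 X76.1647 Y102.0967
G1 X92.7137 Y101.0283
G1 X102.1965 Y87.4235
G1 X97.4724 Y71.5272
M5
G0 X67.2412 Y110.2724
M4 S323
G1 X132.1154 Y110.2724 F2755
G1 X132.1154 Y83.8581
G1 X67.2412 Y83.8581
G1 X67.2412 Y110.2724
M5
G0 X17.4918 Y53.4053
M4 S323
G1 X24.6376 Y55.3995 F2755
G1 X28.7424 Y49.2197
G1 X24.1335 Y43.4061
G1 X17.1802 Y45.9929
G1 X17.4918 Y53.4053
M5
G0 X67.5623 Y31.6040
M4 S323
G1 X54.3697 Y36.0176 F2755
G1 X58.7833 Y49.2102
G1 X71.9759 Y44.7966
G1 X67.5623 Y31.6040
M5
G0 X101.4558 Y46.1697
M4 S323
G1 X95.5432 Y42.2112 F2755
G1 X80.5291 Y41.7096
G1 X63.9294 Y44.9699
G1 X53.2599 Y52.2968
G1 X56.0362 Y63.9951
M5
G0 X16.4919 Y89.7227
M4 S323
G1 X8.9308 Y100.3899 F2755
G1 X11.2276 Y109.1238
G1 X20.5988 Y116.5952
G1 X34.2608 Y123.4748
G1 X49.4301 Y130.4333
M5
G0 X0.0000 Y0.0000

Since the viewBox matches the mm dimensions, user units are millimetres directly. The only transform is the Y-flip y_m = 143.6264 − y_svg.

Shape 1 is a quadratic bezier drawn with `<path>`. Its stroke #ff0000 means engrave at S323, F2755. After flipping Y the toolpath is (133.4262,94.9735) → (114.5989,100.5350) → (96.5704,105.3608) → (79.3407,109.4508) → (62.9099,112.8049) → (47.2780,115.4233).

Shape 2 is a regular polygon drawn with `<polygon>`. Its stroke #ff0000 means engrave at S323, F2755. After flipping Y the toolpath is (97.4724,71.5272) → (82.0986,65.3095) → (67.6521,73.4525) → (65.0112,89.8244) → (76.1647,102.0967) → (92.7137,101.0283) → (102.1965,87.4235) → (97.4724,71.5272), returning to the start.

Shape 3 is a rectangle drawn with `<rect>`. Its stroke #ff0000 means engrave at S323, F2755. After flipping Y the toolpath is (67.2412,110.2724) → (132.1154,110.2724) → (132.1154,83.8581) → (67.2412,83.8581) → (67.2412,110.2724), returning to the start.

Shape 4 is a regular polygon drawn with `<path>`. Its stroke #ff0000 means engrave at S323, F2755. After flipping Y the toolpath is (17.4918,53.4053) → (24.6376,55.3995) → (28.7424,49.2197) → (24.1335,43.4061) → (17.1802,45.9929) → (17.4918,53.4053), returning to the start.

Shape 5 is a regular polygon drawn with `<polygon>`. Its stroke #ff0000 means engrave at S323, F2755. After flipping Y the toolpath is (67.5623,31.6040) → (54.3697,36.0176) → (58.7833,49.2102) → (71.9759,44.7966) → (67.5623,31.6040), returning to the start.

Shape 6 is a cubic bezier drawn with `<path>`. Its stroke #ff0000 means engrave at S323, F2755. After flipping Y the toolpath is (101.4558,46.1697) → (95.5432,42.2112) → (80.5291,41.7096) → (63.9294,44.9699) → (53.2599,52.2968) → (56.0362,63.9951).

Shape 7 is a cubic bezier drawn with `<path>`. Its stroke #ff0000 means engrave at S323, F2755. After flipping Y the toolpath is (16.4919,89.7227) → (8.9308,100.3899) → (11.2276,109.1238) → (20.5988,116.5952) → (34.2608,123.4748) → (49.4301,130.4333).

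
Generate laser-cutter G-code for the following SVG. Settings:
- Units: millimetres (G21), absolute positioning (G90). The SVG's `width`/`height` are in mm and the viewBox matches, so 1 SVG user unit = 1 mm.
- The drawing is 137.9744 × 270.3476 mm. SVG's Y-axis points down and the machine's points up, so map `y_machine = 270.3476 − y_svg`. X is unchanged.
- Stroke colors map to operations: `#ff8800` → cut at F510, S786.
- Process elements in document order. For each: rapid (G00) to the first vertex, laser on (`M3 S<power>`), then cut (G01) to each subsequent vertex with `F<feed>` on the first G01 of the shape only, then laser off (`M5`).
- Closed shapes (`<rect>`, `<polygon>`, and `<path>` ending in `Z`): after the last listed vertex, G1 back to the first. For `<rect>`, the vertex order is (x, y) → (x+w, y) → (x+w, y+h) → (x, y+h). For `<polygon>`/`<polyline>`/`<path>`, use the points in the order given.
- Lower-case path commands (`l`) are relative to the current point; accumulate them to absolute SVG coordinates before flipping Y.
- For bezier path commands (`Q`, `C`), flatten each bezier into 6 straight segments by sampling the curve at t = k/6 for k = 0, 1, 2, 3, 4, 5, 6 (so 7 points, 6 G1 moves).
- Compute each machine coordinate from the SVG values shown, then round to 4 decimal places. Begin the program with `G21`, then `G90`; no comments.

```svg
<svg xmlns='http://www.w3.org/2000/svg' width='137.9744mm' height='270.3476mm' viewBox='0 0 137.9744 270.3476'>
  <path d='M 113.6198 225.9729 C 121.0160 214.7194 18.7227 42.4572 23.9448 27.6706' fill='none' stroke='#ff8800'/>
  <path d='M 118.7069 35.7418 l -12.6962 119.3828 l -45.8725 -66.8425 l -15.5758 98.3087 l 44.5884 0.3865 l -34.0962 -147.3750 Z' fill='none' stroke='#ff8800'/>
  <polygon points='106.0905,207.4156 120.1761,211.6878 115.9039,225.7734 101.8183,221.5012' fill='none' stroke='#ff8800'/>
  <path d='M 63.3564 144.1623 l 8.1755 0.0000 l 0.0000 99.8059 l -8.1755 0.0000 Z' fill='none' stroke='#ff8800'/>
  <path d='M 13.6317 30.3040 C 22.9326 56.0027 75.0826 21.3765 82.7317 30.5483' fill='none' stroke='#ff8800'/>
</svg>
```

viewBox `0 0 137.9744 270.3476` with mm width/height → 1 unit = 1 mm. Flip: y_m = 270.3476 − y_svg.

**Shape 1** — `<path>` cubic bezier, stroke `#ff8800` → cut (S786, F510). Control points (SVG): P0=(113.6198,225.9729), P1=(121.0160,214.7194), P2=(18.7227,42.4572), P3=(23.9448,27.6706); sampled at t=k/6. Machine vertices: (113.6198,44.3747) → (109.1827,61.9444) → (92.4975,97.5021) → (69.5976,142.2009) → (46.5165,187.1942) → (29.2878,223.6352) → (23.9448,242.6770). Open path.

**Shape 2** — `<path>` closed polygon, stroke `#ff8800` → cut (S786, F510). Machine vertices: (118.7069,234.6058) → (106.0107,115.2230) → (60.1382,182.0655) → (44.5624,83.7568) → (89.1508,83.3703) → (55.0546,230.7453) → (118.7069,234.6058). Closed: final G1 returns to the first vertex.

**Shape 3** — `<polygon>` regular polygon, stroke `#ff8800` → cut (S786, F510). Machine vertices: (106.0905,62.9320) → (120.1761,58.6598) → (115.9039,44.5742) → (101.8183,48.8464) → (106.0905,62.9320). Closed: final G1 returns to the first vertex.

**Shape 4** — `<path>` rectangle, stroke `#ff8800` → cut (S786, F510). Machine vertices: (63.3564,126.1853) → (71.5319,126.1853) → (71.5319,26.3794) → (63.3564,26.3794) → (63.3564,126.1853). Closed: final G1 returns to the first vertex.

**Shape 5** — `<path>` cubic bezier, stroke `#ff8800` → cut (S786, F510). Control points (SVG): P0=(13.6317,30.3040), P1=(22.9326,56.0027), P2=(75.0826,21.3765), P3=(82.7317,30.5483); sampled at t=k/6. Machine vertices: (13.6317,240.0436) → (21.4485,231.7393) → (33.9804,230.5968) → (48.8011,233.7239) → (63.4842,238.2282) → (75.6031,241.2174) → (82.7317,239.7993). Open path.

G21
G90
G00 X113.6198 Y44.3747
M3 S786
G01 X109.1827 Y61.9444 F510
G01 X92.4975 Y97.5021
G01 X69.5976 Y142.2009
G01 X46.5165 Y187.1942
G01 X29.2878 Y223.6352
G01 X23.9448 Y242.6770
M5
G00 X118.7069 Y234.6058
M3 S786
G01 X106.0107 Y115.2230 F510
G01 X60.1382 Y182.0655
G01 X44.5624 Y83.7568
G01 X89.1508 Y83.3703
G01 X55.0546 Y230.7453
G01 X118.7069 Y234.6058
M5
G00 X106.0905 Y62.9320
M3 S786
G01 X120.1761 Y58.6598 F510
G01 X115.9039 Y44.5742
G01 X101.8183 Y48.8464
G01 X106.0905 Y62.9320
M5
G00 X63.3564 Y126.1853
M3 S786
G01 X71.5319 Y126.1853 F510
G01 X71.5319 Y26.3794
G01 X63.3564 Y26.3794
G01 X63.3564 Y126.1853
M5
G00 X13.6317 Y240.0436
M3 S786
G01 X21.4485 Y231.7393 F510
G01 X33.9804 Y230.5968
G01 X48.8011 Y233.7239
G01 X63.4842 Y238.2282
G01 X75.6031 Y241.2174
G01 X82.7317 Y239.7993
M5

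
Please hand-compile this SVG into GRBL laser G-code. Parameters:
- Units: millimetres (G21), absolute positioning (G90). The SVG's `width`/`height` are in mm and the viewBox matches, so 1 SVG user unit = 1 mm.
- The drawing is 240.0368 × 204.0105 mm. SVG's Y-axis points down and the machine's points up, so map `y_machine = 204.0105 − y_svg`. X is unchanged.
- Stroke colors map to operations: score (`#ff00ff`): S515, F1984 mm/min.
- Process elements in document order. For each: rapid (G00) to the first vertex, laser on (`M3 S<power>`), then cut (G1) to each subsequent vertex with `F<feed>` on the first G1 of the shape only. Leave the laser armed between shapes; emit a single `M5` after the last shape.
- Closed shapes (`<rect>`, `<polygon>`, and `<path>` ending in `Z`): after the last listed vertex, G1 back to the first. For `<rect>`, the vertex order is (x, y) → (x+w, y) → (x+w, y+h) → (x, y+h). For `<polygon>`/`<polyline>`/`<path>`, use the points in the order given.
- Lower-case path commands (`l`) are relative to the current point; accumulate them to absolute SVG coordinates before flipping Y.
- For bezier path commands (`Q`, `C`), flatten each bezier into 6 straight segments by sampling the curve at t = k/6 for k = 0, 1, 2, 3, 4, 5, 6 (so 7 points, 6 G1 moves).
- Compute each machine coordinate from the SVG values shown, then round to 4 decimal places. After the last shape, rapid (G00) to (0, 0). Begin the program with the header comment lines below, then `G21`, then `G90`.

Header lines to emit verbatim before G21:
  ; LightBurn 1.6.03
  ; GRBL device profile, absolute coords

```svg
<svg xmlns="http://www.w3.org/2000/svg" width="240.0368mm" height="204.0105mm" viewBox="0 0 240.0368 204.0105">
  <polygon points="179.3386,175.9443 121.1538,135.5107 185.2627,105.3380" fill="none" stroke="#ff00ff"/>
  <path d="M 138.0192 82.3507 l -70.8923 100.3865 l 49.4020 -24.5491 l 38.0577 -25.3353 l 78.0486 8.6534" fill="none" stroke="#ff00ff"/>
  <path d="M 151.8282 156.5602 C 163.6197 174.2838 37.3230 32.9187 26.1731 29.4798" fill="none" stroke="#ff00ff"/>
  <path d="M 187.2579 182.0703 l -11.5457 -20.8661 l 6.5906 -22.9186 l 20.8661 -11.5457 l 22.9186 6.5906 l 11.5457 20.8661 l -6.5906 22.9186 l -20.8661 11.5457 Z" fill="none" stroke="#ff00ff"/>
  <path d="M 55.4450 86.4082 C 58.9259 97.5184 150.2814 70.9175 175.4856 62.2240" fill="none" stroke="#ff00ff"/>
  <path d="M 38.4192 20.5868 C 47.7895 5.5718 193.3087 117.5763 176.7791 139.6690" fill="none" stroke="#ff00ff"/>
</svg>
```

; LightBurn 1.6.03
; GRBL device profile, absolute coords
G21
G90
G00 X179.3386 Y28.0662
M3 S515
G1 X121.1538 Y68.4998 F1984
G1 X185.2627 Y98.6725
G1 X179.3386 Y28.0662
G00 X138.0192 Y121.6598
M3 S515
G1 X67.1269 Y21.2733 F1984
G1 X116.5289 Y45.8224
G1 X154.5866 Y71.1577
G1 X232.6352 Y62.5043
G00 X151.8282 Y47.4503
M3 S515
G1 X147.3890 Y50.4708 F1984
G1 X126.9694 Y71.7557
G1 X97.6037 Y103.0546
G1 X66.3262 Y136.1170
G1 X40.1712 Y162.6925
G1 X26.1731 Y174.5307
G00 X187.2579 Y21.9402
M3 S515
G1 X175.7122 Y42.8063 F1984
G1 X182.3028 Y65.7249
G1 X203.1689 Y77.2706
G1 X226.0875 Y70.6800
G1 X237.6332 Y49.8139
G1 X231.0426 Y26.8953
G1 X210.1765 Y15.3496
G1 X187.2579 Y21.9402
G00 X55.4450 Y117.6023
M3 S515
G1 X63.7953 Y114.9323 F1984
G1 X82.5128 Y117.0025
G1 X107.3191 Y122.2680
G1 X133.9356 Y129.1838
G1 X158.0840 Y136.2050
G1 X175.4856 Y141.7865
G00 X38.4192 Y183.4237
M3 S515
G1 X53.0695 Y181.3506 F1984
G1 X82.1281 Y164.1334
G1 X117.3116 Y137.7980
G1 X150.3368 Y108.3703
G1 X172.9204 Y81.8762
G1 X176.7791 Y64.3415
M5
G00 X0.0000 Y0.0000

1 u = 1 mm; y_m = 204.0105 − y.

[1] `<polygon>` regular polygon, #ff00ff→score S515 F1984: (179.3386,28.0662) → (121.1538,68.4998) → (185.2627,98.6725) → (179.3386,28.0662) (closed)

[2] `<path>` open polyline, #ff00ff→score S515 F1984: (138.0192,121.6598) → (67.1269,21.2733) → (116.5289,45.8224) → (154.5866,71.1577) → (232.6352,62.5043)

[3] `<path>` cubic bezier, #ff00ff→score S515 F1984: (151.8282,47.4503) → (147.3890,50.4708) → (126.9694,71.7557) → (97.6037,103.0546) → (66.3262,136.1170) → (40.1712,162.6925) → (26.1731,174.5307)

[4] `<path>` regular polygon, #ff00ff→score S515 F1984: (187.2579,21.9402) → (175.7122,42.8063) → (182.3028,65.7249) → (203.1689,77.2706) → (226.0875,70.6800) → (237.6332,49.8139) → (231.0426,26.8953) → (210.1765,15.3496) → (187.2579,21.9402) (closed)

[5] `<path>` cubic bezier, #ff00ff→score S515 F1984: (55.4450,117.6023) → (63.7953,114.9323) → (82.5128,117.0025) → (107.3191,122.2680) → (133.9356,129.1838) → (158.0840,136.2050) → (175.4856,141.7865)

[6] `<path>` cubic bezier, #ff00ff→score S515 F1984: (38.4192,183.4237) → (53.0695,181.3506) → (82.1281,164.1334) → (117.3116,137.7980) → (150.3368,108.3703) → (172.9204,81.8762) → (176.7791,64.3415)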